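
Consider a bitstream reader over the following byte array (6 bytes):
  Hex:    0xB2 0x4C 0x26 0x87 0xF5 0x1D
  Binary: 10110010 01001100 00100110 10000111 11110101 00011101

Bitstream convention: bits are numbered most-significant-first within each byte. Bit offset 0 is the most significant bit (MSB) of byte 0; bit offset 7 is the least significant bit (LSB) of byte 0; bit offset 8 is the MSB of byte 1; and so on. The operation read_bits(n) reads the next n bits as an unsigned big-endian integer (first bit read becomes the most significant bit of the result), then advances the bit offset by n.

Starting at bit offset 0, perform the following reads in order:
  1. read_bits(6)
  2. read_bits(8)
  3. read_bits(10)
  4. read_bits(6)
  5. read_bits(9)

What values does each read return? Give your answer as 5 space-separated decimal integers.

Read 1: bits[0:6] width=6 -> value=44 (bin 101100); offset now 6 = byte 0 bit 6; 42 bits remain
Read 2: bits[6:14] width=8 -> value=147 (bin 10010011); offset now 14 = byte 1 bit 6; 34 bits remain
Read 3: bits[14:24] width=10 -> value=38 (bin 0000100110); offset now 24 = byte 3 bit 0; 24 bits remain
Read 4: bits[24:30] width=6 -> value=33 (bin 100001); offset now 30 = byte 3 bit 6; 18 bits remain
Read 5: bits[30:39] width=9 -> value=506 (bin 111111010); offset now 39 = byte 4 bit 7; 9 bits remain

Answer: 44 147 38 33 506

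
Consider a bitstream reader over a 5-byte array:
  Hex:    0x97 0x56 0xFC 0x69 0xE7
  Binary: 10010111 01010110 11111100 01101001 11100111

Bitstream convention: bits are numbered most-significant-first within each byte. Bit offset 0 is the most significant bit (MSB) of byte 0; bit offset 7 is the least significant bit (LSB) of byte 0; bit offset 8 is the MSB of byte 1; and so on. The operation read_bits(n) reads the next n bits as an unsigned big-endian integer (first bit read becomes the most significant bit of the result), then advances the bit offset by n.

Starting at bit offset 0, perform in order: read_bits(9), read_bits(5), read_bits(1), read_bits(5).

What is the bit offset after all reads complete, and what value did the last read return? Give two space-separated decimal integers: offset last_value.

Answer: 20 15

Derivation:
Read 1: bits[0:9] width=9 -> value=302 (bin 100101110); offset now 9 = byte 1 bit 1; 31 bits remain
Read 2: bits[9:14] width=5 -> value=21 (bin 10101); offset now 14 = byte 1 bit 6; 26 bits remain
Read 3: bits[14:15] width=1 -> value=1 (bin 1); offset now 15 = byte 1 bit 7; 25 bits remain
Read 4: bits[15:20] width=5 -> value=15 (bin 01111); offset now 20 = byte 2 bit 4; 20 bits remain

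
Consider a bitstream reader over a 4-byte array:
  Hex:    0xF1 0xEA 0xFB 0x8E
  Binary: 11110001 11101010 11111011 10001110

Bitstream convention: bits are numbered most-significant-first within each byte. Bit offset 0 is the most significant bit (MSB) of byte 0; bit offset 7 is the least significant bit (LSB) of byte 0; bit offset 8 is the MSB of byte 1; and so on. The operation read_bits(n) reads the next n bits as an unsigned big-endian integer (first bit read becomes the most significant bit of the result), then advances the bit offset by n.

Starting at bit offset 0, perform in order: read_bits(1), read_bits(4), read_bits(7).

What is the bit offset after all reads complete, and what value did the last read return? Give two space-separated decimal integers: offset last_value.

Read 1: bits[0:1] width=1 -> value=1 (bin 1); offset now 1 = byte 0 bit 1; 31 bits remain
Read 2: bits[1:5] width=4 -> value=14 (bin 1110); offset now 5 = byte 0 bit 5; 27 bits remain
Read 3: bits[5:12] width=7 -> value=30 (bin 0011110); offset now 12 = byte 1 bit 4; 20 bits remain

Answer: 12 30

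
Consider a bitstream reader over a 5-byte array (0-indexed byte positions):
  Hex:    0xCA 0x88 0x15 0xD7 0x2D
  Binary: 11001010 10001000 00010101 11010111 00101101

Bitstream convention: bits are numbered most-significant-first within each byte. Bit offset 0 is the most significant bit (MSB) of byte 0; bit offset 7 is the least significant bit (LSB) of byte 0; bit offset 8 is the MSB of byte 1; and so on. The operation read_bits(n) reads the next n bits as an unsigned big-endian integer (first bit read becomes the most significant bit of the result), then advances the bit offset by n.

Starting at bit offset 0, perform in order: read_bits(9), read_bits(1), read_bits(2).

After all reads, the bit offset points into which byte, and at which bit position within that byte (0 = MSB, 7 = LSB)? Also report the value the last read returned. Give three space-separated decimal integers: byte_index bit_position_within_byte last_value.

Read 1: bits[0:9] width=9 -> value=405 (bin 110010101); offset now 9 = byte 1 bit 1; 31 bits remain
Read 2: bits[9:10] width=1 -> value=0 (bin 0); offset now 10 = byte 1 bit 2; 30 bits remain
Read 3: bits[10:12] width=2 -> value=0 (bin 00); offset now 12 = byte 1 bit 4; 28 bits remain

Answer: 1 4 0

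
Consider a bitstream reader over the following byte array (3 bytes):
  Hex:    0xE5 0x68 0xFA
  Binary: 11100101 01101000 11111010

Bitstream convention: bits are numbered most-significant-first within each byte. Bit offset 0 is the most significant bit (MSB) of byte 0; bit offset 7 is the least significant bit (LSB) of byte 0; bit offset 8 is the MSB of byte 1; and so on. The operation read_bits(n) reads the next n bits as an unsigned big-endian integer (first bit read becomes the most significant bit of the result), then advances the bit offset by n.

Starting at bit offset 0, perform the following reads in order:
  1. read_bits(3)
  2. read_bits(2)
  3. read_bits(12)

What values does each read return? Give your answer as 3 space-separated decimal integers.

Answer: 7 0 2769

Derivation:
Read 1: bits[0:3] width=3 -> value=7 (bin 111); offset now 3 = byte 0 bit 3; 21 bits remain
Read 2: bits[3:5] width=2 -> value=0 (bin 00); offset now 5 = byte 0 bit 5; 19 bits remain
Read 3: bits[5:17] width=12 -> value=2769 (bin 101011010001); offset now 17 = byte 2 bit 1; 7 bits remain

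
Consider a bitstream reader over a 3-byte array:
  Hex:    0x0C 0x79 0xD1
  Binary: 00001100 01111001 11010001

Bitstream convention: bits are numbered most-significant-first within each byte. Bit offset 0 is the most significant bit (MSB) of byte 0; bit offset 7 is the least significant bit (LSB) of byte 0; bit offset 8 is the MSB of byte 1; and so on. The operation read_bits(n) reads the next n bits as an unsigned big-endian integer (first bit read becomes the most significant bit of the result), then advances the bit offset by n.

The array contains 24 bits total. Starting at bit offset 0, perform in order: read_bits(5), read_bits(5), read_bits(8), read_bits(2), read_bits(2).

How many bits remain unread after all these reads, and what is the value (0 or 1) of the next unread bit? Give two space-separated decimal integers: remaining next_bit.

Answer: 2 0

Derivation:
Read 1: bits[0:5] width=5 -> value=1 (bin 00001); offset now 5 = byte 0 bit 5; 19 bits remain
Read 2: bits[5:10] width=5 -> value=17 (bin 10001); offset now 10 = byte 1 bit 2; 14 bits remain
Read 3: bits[10:18] width=8 -> value=231 (bin 11100111); offset now 18 = byte 2 bit 2; 6 bits remain
Read 4: bits[18:20] width=2 -> value=1 (bin 01); offset now 20 = byte 2 bit 4; 4 bits remain
Read 5: bits[20:22] width=2 -> value=0 (bin 00); offset now 22 = byte 2 bit 6; 2 bits remain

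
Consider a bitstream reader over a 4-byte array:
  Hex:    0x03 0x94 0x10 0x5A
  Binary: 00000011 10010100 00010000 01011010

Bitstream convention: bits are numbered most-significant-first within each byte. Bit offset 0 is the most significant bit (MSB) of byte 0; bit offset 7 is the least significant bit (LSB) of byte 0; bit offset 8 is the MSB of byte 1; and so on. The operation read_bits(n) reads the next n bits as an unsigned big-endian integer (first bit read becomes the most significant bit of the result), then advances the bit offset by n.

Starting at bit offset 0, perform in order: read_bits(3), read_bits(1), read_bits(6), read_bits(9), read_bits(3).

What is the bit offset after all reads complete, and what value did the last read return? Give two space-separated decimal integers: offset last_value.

Answer: 22 4

Derivation:
Read 1: bits[0:3] width=3 -> value=0 (bin 000); offset now 3 = byte 0 bit 3; 29 bits remain
Read 2: bits[3:4] width=1 -> value=0 (bin 0); offset now 4 = byte 0 bit 4; 28 bits remain
Read 3: bits[4:10] width=6 -> value=14 (bin 001110); offset now 10 = byte 1 bit 2; 22 bits remain
Read 4: bits[10:19] width=9 -> value=160 (bin 010100000); offset now 19 = byte 2 bit 3; 13 bits remain
Read 5: bits[19:22] width=3 -> value=4 (bin 100); offset now 22 = byte 2 bit 6; 10 bits remain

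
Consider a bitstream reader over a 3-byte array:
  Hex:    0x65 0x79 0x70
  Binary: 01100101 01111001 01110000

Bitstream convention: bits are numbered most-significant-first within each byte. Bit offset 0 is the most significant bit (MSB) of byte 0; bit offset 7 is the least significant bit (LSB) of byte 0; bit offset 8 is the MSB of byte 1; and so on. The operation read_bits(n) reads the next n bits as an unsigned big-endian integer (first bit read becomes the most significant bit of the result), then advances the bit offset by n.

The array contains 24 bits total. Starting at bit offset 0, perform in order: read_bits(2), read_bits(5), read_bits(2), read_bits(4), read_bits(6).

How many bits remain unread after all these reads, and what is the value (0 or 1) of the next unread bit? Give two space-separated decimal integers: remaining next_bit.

Read 1: bits[0:2] width=2 -> value=1 (bin 01); offset now 2 = byte 0 bit 2; 22 bits remain
Read 2: bits[2:7] width=5 -> value=18 (bin 10010); offset now 7 = byte 0 bit 7; 17 bits remain
Read 3: bits[7:9] width=2 -> value=2 (bin 10); offset now 9 = byte 1 bit 1; 15 bits remain
Read 4: bits[9:13] width=4 -> value=15 (bin 1111); offset now 13 = byte 1 bit 5; 11 bits remain
Read 5: bits[13:19] width=6 -> value=11 (bin 001011); offset now 19 = byte 2 bit 3; 5 bits remain

Answer: 5 1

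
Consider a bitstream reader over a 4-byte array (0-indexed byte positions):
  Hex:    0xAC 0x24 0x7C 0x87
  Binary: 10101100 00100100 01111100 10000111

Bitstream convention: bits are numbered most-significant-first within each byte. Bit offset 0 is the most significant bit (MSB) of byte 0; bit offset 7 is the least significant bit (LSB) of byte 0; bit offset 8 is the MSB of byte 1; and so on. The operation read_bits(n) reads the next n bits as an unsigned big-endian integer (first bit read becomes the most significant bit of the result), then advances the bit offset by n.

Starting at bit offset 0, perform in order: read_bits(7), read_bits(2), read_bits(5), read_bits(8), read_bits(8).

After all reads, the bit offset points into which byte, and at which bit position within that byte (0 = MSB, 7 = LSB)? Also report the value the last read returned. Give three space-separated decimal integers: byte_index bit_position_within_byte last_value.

Answer: 3 6 33

Derivation:
Read 1: bits[0:7] width=7 -> value=86 (bin 1010110); offset now 7 = byte 0 bit 7; 25 bits remain
Read 2: bits[7:9] width=2 -> value=0 (bin 00); offset now 9 = byte 1 bit 1; 23 bits remain
Read 3: bits[9:14] width=5 -> value=9 (bin 01001); offset now 14 = byte 1 bit 6; 18 bits remain
Read 4: bits[14:22] width=8 -> value=31 (bin 00011111); offset now 22 = byte 2 bit 6; 10 bits remain
Read 5: bits[22:30] width=8 -> value=33 (bin 00100001); offset now 30 = byte 3 bit 6; 2 bits remain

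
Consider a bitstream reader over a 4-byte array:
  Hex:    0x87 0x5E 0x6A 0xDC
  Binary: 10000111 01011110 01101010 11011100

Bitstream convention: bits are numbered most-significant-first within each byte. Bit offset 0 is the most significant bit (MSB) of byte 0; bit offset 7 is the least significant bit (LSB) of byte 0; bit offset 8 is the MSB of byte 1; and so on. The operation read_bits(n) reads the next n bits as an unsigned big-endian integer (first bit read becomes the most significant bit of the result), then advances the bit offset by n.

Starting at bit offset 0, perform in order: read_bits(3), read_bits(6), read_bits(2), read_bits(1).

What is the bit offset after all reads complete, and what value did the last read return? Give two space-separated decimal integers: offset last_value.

Answer: 12 1

Derivation:
Read 1: bits[0:3] width=3 -> value=4 (bin 100); offset now 3 = byte 0 bit 3; 29 bits remain
Read 2: bits[3:9] width=6 -> value=14 (bin 001110); offset now 9 = byte 1 bit 1; 23 bits remain
Read 3: bits[9:11] width=2 -> value=2 (bin 10); offset now 11 = byte 1 bit 3; 21 bits remain
Read 4: bits[11:12] width=1 -> value=1 (bin 1); offset now 12 = byte 1 bit 4; 20 bits remain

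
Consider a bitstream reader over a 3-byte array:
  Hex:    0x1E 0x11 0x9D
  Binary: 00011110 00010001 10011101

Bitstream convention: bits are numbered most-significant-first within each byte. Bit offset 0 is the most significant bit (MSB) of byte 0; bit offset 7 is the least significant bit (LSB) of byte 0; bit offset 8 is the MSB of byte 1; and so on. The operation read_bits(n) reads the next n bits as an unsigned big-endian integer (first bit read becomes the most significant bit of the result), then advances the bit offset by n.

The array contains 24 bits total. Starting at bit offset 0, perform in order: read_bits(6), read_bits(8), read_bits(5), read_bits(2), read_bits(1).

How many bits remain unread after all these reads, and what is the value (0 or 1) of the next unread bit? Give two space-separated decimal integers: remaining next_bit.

Answer: 2 0

Derivation:
Read 1: bits[0:6] width=6 -> value=7 (bin 000111); offset now 6 = byte 0 bit 6; 18 bits remain
Read 2: bits[6:14] width=8 -> value=132 (bin 10000100); offset now 14 = byte 1 bit 6; 10 bits remain
Read 3: bits[14:19] width=5 -> value=12 (bin 01100); offset now 19 = byte 2 bit 3; 5 bits remain
Read 4: bits[19:21] width=2 -> value=3 (bin 11); offset now 21 = byte 2 bit 5; 3 bits remain
Read 5: bits[21:22] width=1 -> value=1 (bin 1); offset now 22 = byte 2 bit 6; 2 bits remain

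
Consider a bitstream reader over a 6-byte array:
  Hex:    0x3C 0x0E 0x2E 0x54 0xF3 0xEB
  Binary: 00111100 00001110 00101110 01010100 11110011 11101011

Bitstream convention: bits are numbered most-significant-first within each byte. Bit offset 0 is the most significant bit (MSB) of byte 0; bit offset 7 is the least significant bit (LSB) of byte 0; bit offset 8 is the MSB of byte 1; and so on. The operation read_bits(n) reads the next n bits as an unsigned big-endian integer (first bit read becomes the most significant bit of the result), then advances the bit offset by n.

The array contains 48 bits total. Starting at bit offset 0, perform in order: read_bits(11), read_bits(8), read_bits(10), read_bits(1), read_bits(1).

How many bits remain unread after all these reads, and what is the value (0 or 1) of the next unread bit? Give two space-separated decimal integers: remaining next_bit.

Read 1: bits[0:11] width=11 -> value=480 (bin 00111100000); offset now 11 = byte 1 bit 3; 37 bits remain
Read 2: bits[11:19] width=8 -> value=113 (bin 01110001); offset now 19 = byte 2 bit 3; 29 bits remain
Read 3: bits[19:29] width=10 -> value=458 (bin 0111001010); offset now 29 = byte 3 bit 5; 19 bits remain
Read 4: bits[29:30] width=1 -> value=1 (bin 1); offset now 30 = byte 3 bit 6; 18 bits remain
Read 5: bits[30:31] width=1 -> value=0 (bin 0); offset now 31 = byte 3 bit 7; 17 bits remain

Answer: 17 0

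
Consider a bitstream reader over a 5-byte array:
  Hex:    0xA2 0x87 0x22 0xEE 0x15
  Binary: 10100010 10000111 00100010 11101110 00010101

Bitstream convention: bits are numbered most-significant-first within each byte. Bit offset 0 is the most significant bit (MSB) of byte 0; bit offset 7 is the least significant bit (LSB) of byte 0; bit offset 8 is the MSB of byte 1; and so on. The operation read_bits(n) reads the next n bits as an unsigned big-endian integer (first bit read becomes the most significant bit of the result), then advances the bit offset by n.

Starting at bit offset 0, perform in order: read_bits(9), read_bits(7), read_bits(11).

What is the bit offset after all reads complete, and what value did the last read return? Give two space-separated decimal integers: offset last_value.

Read 1: bits[0:9] width=9 -> value=325 (bin 101000101); offset now 9 = byte 1 bit 1; 31 bits remain
Read 2: bits[9:16] width=7 -> value=7 (bin 0000111); offset now 16 = byte 2 bit 0; 24 bits remain
Read 3: bits[16:27] width=11 -> value=279 (bin 00100010111); offset now 27 = byte 3 bit 3; 13 bits remain

Answer: 27 279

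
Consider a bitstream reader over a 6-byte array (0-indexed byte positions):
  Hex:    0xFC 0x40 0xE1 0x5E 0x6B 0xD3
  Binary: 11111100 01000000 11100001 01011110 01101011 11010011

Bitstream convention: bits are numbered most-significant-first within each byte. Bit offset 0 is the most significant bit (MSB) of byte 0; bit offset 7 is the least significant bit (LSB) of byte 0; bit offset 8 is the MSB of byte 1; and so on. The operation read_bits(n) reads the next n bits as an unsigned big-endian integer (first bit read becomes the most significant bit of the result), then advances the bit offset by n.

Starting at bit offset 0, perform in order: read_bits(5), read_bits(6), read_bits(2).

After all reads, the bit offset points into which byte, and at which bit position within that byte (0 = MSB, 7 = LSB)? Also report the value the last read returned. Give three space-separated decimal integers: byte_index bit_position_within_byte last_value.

Answer: 1 5 0

Derivation:
Read 1: bits[0:5] width=5 -> value=31 (bin 11111); offset now 5 = byte 0 bit 5; 43 bits remain
Read 2: bits[5:11] width=6 -> value=34 (bin 100010); offset now 11 = byte 1 bit 3; 37 bits remain
Read 3: bits[11:13] width=2 -> value=0 (bin 00); offset now 13 = byte 1 bit 5; 35 bits remain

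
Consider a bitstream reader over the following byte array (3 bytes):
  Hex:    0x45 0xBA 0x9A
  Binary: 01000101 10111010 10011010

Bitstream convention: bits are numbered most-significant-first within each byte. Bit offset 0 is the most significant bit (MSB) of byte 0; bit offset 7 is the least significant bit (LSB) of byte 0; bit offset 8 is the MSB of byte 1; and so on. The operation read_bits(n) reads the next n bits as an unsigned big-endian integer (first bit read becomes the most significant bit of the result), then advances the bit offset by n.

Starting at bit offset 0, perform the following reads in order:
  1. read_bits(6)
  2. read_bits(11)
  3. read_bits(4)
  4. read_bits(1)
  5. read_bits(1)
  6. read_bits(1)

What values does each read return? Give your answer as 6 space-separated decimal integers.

Read 1: bits[0:6] width=6 -> value=17 (bin 010001); offset now 6 = byte 0 bit 6; 18 bits remain
Read 2: bits[6:17] width=11 -> value=885 (bin 01101110101); offset now 17 = byte 2 bit 1; 7 bits remain
Read 3: bits[17:21] width=4 -> value=3 (bin 0011); offset now 21 = byte 2 bit 5; 3 bits remain
Read 4: bits[21:22] width=1 -> value=0 (bin 0); offset now 22 = byte 2 bit 6; 2 bits remain
Read 5: bits[22:23] width=1 -> value=1 (bin 1); offset now 23 = byte 2 bit 7; 1 bits remain
Read 6: bits[23:24] width=1 -> value=0 (bin 0); offset now 24 = byte 3 bit 0; 0 bits remain

Answer: 17 885 3 0 1 0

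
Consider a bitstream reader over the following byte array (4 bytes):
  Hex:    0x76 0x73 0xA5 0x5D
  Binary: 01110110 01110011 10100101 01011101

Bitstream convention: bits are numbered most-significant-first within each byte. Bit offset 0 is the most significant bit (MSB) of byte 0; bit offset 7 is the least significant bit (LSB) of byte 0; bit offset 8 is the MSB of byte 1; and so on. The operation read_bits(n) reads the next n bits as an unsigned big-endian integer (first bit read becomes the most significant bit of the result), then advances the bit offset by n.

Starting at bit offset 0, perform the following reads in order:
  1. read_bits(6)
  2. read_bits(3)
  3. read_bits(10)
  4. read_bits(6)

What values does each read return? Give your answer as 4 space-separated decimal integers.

Answer: 29 4 925 10

Derivation:
Read 1: bits[0:6] width=6 -> value=29 (bin 011101); offset now 6 = byte 0 bit 6; 26 bits remain
Read 2: bits[6:9] width=3 -> value=4 (bin 100); offset now 9 = byte 1 bit 1; 23 bits remain
Read 3: bits[9:19] width=10 -> value=925 (bin 1110011101); offset now 19 = byte 2 bit 3; 13 bits remain
Read 4: bits[19:25] width=6 -> value=10 (bin 001010); offset now 25 = byte 3 bit 1; 7 bits remain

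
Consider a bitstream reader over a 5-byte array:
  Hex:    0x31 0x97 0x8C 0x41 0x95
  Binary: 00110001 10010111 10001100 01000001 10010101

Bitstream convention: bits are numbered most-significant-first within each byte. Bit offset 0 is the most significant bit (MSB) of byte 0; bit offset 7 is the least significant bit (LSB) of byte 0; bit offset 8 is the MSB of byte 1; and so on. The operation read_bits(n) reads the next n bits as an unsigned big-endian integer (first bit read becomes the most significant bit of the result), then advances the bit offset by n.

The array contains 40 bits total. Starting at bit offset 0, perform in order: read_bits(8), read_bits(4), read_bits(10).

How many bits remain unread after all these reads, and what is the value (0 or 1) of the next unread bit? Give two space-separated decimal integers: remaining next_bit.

Read 1: bits[0:8] width=8 -> value=49 (bin 00110001); offset now 8 = byte 1 bit 0; 32 bits remain
Read 2: bits[8:12] width=4 -> value=9 (bin 1001); offset now 12 = byte 1 bit 4; 28 bits remain
Read 3: bits[12:22] width=10 -> value=483 (bin 0111100011); offset now 22 = byte 2 bit 6; 18 bits remain

Answer: 18 0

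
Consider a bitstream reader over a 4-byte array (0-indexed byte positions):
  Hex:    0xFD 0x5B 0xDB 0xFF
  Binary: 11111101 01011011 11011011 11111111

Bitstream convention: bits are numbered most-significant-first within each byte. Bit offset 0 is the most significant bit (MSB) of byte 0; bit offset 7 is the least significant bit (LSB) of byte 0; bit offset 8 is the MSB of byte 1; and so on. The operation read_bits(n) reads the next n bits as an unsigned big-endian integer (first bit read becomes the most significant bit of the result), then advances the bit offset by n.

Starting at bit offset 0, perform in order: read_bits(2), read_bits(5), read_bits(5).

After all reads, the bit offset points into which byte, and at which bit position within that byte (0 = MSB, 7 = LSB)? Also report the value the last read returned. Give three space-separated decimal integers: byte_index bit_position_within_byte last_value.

Read 1: bits[0:2] width=2 -> value=3 (bin 11); offset now 2 = byte 0 bit 2; 30 bits remain
Read 2: bits[2:7] width=5 -> value=30 (bin 11110); offset now 7 = byte 0 bit 7; 25 bits remain
Read 3: bits[7:12] width=5 -> value=21 (bin 10101); offset now 12 = byte 1 bit 4; 20 bits remain

Answer: 1 4 21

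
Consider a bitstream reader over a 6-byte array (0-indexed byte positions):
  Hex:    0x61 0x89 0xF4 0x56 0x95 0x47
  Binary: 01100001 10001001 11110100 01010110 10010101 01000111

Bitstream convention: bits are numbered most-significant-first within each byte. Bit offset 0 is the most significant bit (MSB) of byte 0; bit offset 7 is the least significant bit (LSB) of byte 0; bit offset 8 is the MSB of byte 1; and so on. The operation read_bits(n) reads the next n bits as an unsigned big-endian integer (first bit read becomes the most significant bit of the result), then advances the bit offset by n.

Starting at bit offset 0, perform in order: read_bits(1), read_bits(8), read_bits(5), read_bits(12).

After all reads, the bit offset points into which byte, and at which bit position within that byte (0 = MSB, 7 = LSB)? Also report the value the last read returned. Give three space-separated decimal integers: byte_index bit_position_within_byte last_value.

Read 1: bits[0:1] width=1 -> value=0 (bin 0); offset now 1 = byte 0 bit 1; 47 bits remain
Read 2: bits[1:9] width=8 -> value=195 (bin 11000011); offset now 9 = byte 1 bit 1; 39 bits remain
Read 3: bits[9:14] width=5 -> value=2 (bin 00010); offset now 14 = byte 1 bit 6; 34 bits remain
Read 4: bits[14:26] width=12 -> value=2001 (bin 011111010001); offset now 26 = byte 3 bit 2; 22 bits remain

Answer: 3 2 2001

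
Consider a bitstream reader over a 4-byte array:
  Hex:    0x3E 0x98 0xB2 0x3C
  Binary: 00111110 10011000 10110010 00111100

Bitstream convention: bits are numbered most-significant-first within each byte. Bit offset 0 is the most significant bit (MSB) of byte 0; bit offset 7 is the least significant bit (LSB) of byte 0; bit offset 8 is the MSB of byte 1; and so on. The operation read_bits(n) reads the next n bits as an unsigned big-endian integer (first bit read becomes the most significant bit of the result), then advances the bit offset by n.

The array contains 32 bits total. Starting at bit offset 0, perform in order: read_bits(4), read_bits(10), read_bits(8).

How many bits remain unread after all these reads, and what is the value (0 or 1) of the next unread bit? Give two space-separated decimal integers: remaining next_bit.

Answer: 10 1

Derivation:
Read 1: bits[0:4] width=4 -> value=3 (bin 0011); offset now 4 = byte 0 bit 4; 28 bits remain
Read 2: bits[4:14] width=10 -> value=934 (bin 1110100110); offset now 14 = byte 1 bit 6; 18 bits remain
Read 3: bits[14:22] width=8 -> value=44 (bin 00101100); offset now 22 = byte 2 bit 6; 10 bits remain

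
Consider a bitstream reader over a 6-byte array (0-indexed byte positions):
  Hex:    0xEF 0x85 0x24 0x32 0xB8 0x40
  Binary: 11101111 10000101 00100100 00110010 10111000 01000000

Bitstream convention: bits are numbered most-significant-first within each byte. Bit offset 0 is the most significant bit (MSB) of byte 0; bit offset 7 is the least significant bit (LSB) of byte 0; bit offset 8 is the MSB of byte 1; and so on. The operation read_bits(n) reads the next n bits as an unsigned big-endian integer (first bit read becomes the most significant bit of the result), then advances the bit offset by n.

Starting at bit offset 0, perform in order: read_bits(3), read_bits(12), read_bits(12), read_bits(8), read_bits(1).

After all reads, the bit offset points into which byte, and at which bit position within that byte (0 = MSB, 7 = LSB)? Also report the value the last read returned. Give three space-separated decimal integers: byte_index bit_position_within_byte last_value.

Answer: 4 4 1

Derivation:
Read 1: bits[0:3] width=3 -> value=7 (bin 111); offset now 3 = byte 0 bit 3; 45 bits remain
Read 2: bits[3:15] width=12 -> value=1986 (bin 011111000010); offset now 15 = byte 1 bit 7; 33 bits remain
Read 3: bits[15:27] width=12 -> value=2337 (bin 100100100001); offset now 27 = byte 3 bit 3; 21 bits remain
Read 4: bits[27:35] width=8 -> value=149 (bin 10010101); offset now 35 = byte 4 bit 3; 13 bits remain
Read 5: bits[35:36] width=1 -> value=1 (bin 1); offset now 36 = byte 4 bit 4; 12 bits remain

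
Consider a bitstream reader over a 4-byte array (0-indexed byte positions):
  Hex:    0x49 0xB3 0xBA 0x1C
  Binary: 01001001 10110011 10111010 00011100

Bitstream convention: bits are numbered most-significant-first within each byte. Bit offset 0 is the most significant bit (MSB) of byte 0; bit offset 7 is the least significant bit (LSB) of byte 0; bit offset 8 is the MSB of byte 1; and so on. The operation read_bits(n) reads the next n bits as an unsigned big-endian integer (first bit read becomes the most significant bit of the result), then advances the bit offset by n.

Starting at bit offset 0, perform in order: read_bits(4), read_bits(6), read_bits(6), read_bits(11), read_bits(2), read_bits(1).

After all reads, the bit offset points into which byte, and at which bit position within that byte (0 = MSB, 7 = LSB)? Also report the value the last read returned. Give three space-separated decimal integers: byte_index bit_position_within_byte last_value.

Answer: 3 6 1

Derivation:
Read 1: bits[0:4] width=4 -> value=4 (bin 0100); offset now 4 = byte 0 bit 4; 28 bits remain
Read 2: bits[4:10] width=6 -> value=38 (bin 100110); offset now 10 = byte 1 bit 2; 22 bits remain
Read 3: bits[10:16] width=6 -> value=51 (bin 110011); offset now 16 = byte 2 bit 0; 16 bits remain
Read 4: bits[16:27] width=11 -> value=1488 (bin 10111010000); offset now 27 = byte 3 bit 3; 5 bits remain
Read 5: bits[27:29] width=2 -> value=3 (bin 11); offset now 29 = byte 3 bit 5; 3 bits remain
Read 6: bits[29:30] width=1 -> value=1 (bin 1); offset now 30 = byte 3 bit 6; 2 bits remain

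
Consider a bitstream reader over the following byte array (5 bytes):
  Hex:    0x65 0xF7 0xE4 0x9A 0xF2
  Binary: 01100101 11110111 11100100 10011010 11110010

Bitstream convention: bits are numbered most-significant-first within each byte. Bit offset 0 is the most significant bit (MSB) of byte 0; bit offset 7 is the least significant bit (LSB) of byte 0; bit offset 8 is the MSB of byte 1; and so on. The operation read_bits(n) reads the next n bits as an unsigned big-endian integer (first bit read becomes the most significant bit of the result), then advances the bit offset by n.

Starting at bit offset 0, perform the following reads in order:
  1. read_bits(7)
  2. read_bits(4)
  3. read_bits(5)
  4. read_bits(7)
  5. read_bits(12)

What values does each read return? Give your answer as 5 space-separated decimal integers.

Read 1: bits[0:7] width=7 -> value=50 (bin 0110010); offset now 7 = byte 0 bit 7; 33 bits remain
Read 2: bits[7:11] width=4 -> value=15 (bin 1111); offset now 11 = byte 1 bit 3; 29 bits remain
Read 3: bits[11:16] width=5 -> value=23 (bin 10111); offset now 16 = byte 2 bit 0; 24 bits remain
Read 4: bits[16:23] width=7 -> value=114 (bin 1110010); offset now 23 = byte 2 bit 7; 17 bits remain
Read 5: bits[23:35] width=12 -> value=1239 (bin 010011010111); offset now 35 = byte 4 bit 3; 5 bits remain

Answer: 50 15 23 114 1239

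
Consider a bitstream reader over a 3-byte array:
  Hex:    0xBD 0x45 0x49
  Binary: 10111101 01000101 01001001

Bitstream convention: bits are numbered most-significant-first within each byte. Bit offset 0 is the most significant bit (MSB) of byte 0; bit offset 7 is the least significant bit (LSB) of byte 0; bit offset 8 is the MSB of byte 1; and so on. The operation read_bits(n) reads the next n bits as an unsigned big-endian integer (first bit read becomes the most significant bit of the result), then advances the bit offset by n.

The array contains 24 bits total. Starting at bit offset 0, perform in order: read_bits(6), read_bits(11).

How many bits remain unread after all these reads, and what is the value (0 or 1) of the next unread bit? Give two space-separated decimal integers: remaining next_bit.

Read 1: bits[0:6] width=6 -> value=47 (bin 101111); offset now 6 = byte 0 bit 6; 18 bits remain
Read 2: bits[6:17] width=11 -> value=650 (bin 01010001010); offset now 17 = byte 2 bit 1; 7 bits remain

Answer: 7 1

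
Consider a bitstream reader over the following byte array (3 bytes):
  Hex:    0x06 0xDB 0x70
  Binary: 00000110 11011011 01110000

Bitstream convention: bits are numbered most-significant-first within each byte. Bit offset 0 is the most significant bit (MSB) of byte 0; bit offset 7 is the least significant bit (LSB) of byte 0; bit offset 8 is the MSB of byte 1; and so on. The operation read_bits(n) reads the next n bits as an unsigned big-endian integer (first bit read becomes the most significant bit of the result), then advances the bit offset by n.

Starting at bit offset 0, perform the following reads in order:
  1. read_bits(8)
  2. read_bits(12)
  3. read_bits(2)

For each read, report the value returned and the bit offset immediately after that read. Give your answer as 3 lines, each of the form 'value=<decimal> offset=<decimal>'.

Answer: value=6 offset=8
value=3511 offset=20
value=0 offset=22

Derivation:
Read 1: bits[0:8] width=8 -> value=6 (bin 00000110); offset now 8 = byte 1 bit 0; 16 bits remain
Read 2: bits[8:20] width=12 -> value=3511 (bin 110110110111); offset now 20 = byte 2 bit 4; 4 bits remain
Read 3: bits[20:22] width=2 -> value=0 (bin 00); offset now 22 = byte 2 bit 6; 2 bits remain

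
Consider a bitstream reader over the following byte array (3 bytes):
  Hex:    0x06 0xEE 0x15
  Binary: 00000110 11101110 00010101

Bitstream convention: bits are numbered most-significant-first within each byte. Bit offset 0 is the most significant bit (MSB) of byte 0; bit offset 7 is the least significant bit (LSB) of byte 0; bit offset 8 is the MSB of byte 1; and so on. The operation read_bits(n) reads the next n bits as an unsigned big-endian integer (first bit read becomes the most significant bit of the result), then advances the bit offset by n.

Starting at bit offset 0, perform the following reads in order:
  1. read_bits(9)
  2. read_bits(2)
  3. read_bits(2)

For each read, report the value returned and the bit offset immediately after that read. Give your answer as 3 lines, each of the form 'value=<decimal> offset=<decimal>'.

Answer: value=13 offset=9
value=3 offset=11
value=1 offset=13

Derivation:
Read 1: bits[0:9] width=9 -> value=13 (bin 000001101); offset now 9 = byte 1 bit 1; 15 bits remain
Read 2: bits[9:11] width=2 -> value=3 (bin 11); offset now 11 = byte 1 bit 3; 13 bits remain
Read 3: bits[11:13] width=2 -> value=1 (bin 01); offset now 13 = byte 1 bit 5; 11 bits remain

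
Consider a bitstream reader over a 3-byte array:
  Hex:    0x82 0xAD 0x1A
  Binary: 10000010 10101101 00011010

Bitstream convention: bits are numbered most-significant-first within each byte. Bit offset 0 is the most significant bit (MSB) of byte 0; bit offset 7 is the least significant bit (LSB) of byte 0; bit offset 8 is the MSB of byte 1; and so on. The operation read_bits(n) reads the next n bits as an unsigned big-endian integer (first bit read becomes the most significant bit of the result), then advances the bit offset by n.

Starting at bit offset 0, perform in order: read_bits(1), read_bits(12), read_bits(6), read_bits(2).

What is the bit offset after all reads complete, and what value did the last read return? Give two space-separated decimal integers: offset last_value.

Answer: 21 3

Derivation:
Read 1: bits[0:1] width=1 -> value=1 (bin 1); offset now 1 = byte 0 bit 1; 23 bits remain
Read 2: bits[1:13] width=12 -> value=85 (bin 000001010101); offset now 13 = byte 1 bit 5; 11 bits remain
Read 3: bits[13:19] width=6 -> value=40 (bin 101000); offset now 19 = byte 2 bit 3; 5 bits remain
Read 4: bits[19:21] width=2 -> value=3 (bin 11); offset now 21 = byte 2 bit 5; 3 bits remain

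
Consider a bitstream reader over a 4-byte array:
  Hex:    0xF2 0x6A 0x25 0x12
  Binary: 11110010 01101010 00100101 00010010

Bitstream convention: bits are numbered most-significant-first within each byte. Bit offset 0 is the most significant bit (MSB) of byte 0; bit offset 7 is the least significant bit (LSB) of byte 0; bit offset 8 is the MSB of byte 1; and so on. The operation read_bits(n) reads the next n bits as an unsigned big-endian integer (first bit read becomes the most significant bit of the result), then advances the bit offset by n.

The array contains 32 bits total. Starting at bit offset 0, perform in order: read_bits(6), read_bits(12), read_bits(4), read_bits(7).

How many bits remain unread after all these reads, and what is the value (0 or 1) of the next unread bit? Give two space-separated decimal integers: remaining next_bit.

Answer: 3 0

Derivation:
Read 1: bits[0:6] width=6 -> value=60 (bin 111100); offset now 6 = byte 0 bit 6; 26 bits remain
Read 2: bits[6:18] width=12 -> value=2472 (bin 100110101000); offset now 18 = byte 2 bit 2; 14 bits remain
Read 3: bits[18:22] width=4 -> value=9 (bin 1001); offset now 22 = byte 2 bit 6; 10 bits remain
Read 4: bits[22:29] width=7 -> value=34 (bin 0100010); offset now 29 = byte 3 bit 5; 3 bits remain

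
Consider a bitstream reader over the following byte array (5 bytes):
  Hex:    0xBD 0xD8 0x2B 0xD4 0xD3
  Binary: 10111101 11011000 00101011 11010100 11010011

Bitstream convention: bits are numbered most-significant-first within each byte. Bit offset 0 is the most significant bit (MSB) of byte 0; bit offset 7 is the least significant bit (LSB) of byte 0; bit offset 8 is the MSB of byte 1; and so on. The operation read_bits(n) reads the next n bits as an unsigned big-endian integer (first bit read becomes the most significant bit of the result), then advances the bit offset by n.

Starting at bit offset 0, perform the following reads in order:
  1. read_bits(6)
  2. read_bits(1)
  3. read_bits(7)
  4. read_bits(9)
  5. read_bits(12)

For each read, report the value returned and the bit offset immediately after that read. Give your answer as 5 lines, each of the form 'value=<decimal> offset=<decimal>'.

Answer: value=47 offset=6
value=0 offset=7
value=118 offset=14
value=21 offset=23
value=3750 offset=35

Derivation:
Read 1: bits[0:6] width=6 -> value=47 (bin 101111); offset now 6 = byte 0 bit 6; 34 bits remain
Read 2: bits[6:7] width=1 -> value=0 (bin 0); offset now 7 = byte 0 bit 7; 33 bits remain
Read 3: bits[7:14] width=7 -> value=118 (bin 1110110); offset now 14 = byte 1 bit 6; 26 bits remain
Read 4: bits[14:23] width=9 -> value=21 (bin 000010101); offset now 23 = byte 2 bit 7; 17 bits remain
Read 5: bits[23:35] width=12 -> value=3750 (bin 111010100110); offset now 35 = byte 4 bit 3; 5 bits remain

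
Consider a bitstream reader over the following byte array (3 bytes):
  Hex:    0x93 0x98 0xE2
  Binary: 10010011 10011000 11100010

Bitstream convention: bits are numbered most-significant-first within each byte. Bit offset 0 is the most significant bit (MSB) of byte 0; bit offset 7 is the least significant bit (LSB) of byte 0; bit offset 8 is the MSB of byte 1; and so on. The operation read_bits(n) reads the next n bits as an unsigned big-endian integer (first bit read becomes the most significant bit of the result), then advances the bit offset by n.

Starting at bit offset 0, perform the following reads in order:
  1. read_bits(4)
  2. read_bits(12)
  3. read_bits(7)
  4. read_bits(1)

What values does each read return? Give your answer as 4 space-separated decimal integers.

Read 1: bits[0:4] width=4 -> value=9 (bin 1001); offset now 4 = byte 0 bit 4; 20 bits remain
Read 2: bits[4:16] width=12 -> value=920 (bin 001110011000); offset now 16 = byte 2 bit 0; 8 bits remain
Read 3: bits[16:23] width=7 -> value=113 (bin 1110001); offset now 23 = byte 2 bit 7; 1 bits remain
Read 4: bits[23:24] width=1 -> value=0 (bin 0); offset now 24 = byte 3 bit 0; 0 bits remain

Answer: 9 920 113 0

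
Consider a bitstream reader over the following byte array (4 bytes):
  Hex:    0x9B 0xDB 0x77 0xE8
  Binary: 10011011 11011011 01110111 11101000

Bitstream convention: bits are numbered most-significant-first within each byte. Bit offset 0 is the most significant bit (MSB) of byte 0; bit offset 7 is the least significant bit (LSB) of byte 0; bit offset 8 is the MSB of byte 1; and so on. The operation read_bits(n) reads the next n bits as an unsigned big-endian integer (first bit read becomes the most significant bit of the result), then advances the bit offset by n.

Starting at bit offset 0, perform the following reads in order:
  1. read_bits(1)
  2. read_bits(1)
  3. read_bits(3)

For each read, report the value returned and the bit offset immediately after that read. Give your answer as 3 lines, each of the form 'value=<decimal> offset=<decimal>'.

Read 1: bits[0:1] width=1 -> value=1 (bin 1); offset now 1 = byte 0 bit 1; 31 bits remain
Read 2: bits[1:2] width=1 -> value=0 (bin 0); offset now 2 = byte 0 bit 2; 30 bits remain
Read 3: bits[2:5] width=3 -> value=3 (bin 011); offset now 5 = byte 0 bit 5; 27 bits remain

Answer: value=1 offset=1
value=0 offset=2
value=3 offset=5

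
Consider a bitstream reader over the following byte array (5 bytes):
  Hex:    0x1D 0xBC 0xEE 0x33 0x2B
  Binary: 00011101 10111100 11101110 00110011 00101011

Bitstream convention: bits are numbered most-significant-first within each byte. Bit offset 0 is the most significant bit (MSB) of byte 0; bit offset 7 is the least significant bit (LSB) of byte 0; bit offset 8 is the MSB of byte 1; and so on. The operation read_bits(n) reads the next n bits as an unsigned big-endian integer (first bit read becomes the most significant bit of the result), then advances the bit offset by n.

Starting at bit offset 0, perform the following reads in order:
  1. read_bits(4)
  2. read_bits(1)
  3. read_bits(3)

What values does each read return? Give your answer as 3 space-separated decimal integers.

Read 1: bits[0:4] width=4 -> value=1 (bin 0001); offset now 4 = byte 0 bit 4; 36 bits remain
Read 2: bits[4:5] width=1 -> value=1 (bin 1); offset now 5 = byte 0 bit 5; 35 bits remain
Read 3: bits[5:8] width=3 -> value=5 (bin 101); offset now 8 = byte 1 bit 0; 32 bits remain

Answer: 1 1 5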